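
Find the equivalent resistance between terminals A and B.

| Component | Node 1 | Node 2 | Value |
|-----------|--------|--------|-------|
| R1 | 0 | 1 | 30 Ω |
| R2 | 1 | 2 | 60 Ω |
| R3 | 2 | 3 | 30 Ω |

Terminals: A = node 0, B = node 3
Reduce the network between node 0 (A) and node 3 (B) by series/parallel combination:
  Rs1 = R1 + R2 (series, joined only at node 1) = 30 + 60 = 90 Ω
  Rs2 = R3 + Rs1 (series, joined only at node 2) = 30 + 90 = 120 Ω
R_eq = 120 Ω

Final answer: 120 Ω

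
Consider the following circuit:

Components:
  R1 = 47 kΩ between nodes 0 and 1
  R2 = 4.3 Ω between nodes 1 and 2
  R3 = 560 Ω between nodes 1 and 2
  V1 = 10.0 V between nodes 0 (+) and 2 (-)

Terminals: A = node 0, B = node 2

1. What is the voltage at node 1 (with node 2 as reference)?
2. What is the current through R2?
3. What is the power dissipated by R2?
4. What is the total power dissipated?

Nodal analysis, taking node 2 as the 0 V reference.
Source V1 fixes V_0 = 10 V.
KCL at each unknown node (sum of currents leaving = 0; resistances in Ω):
  Node 1: (V_1 - 10)/47000 + (V_1 - 0)/4.3 + (V_1 - 0)/560 = 0
Collecting terms: 0.2344 × V_1 = 0.0002128  =>  V_1 = 0.0009078 V
Part 1:
  Read off the nodal solution: V_1 = 0.0009078 V
Part 2:
  I_R2 = (V_1 - V_2)/R2 = (0.0009078 - 0)/4.3 = 0.0002111 A
  Magnitude: I_R2 = 0.0002111 A
Part 3:
  I_R2 = (V_1 - V_2)/R2 = (0.0009078 - 0)/4.3 = 0.0002111 A
  P_R2 = I_R2² × R2 = (0.0002111)² × 4.3 = 0.0000001917 W
Part 4:
  Power in each resistor, P = (ΔV)²/R:
    P_R1 = (10 - 0.0009078)²/47000 = 0.002127 W
    P_R2 = (0.0009078 - 0)²/4.3 = 0.0000001917 W
    P_R3 = (0.0009078 - 0)²/560 = 0.000000001472 W
  P_total = P_R1 + P_R2 + P_R3 = 0.002127 W

Final answers:
1. V_1 = 0.0009078 V
2. I_R2 = 0.0002111 A
3. P_R2 = 1.917e-07 W
4. P_total = 0.002127 W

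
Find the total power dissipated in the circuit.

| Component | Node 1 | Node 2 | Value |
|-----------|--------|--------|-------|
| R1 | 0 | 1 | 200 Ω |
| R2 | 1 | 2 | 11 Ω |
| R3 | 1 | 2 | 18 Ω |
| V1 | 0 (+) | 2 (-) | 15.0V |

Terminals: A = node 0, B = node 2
Nodal analysis, taking node 2 as the 0 V reference.
Source V1 fixes V_0 = 15 V.
KCL at each unknown node (sum of currents leaving = 0; resistances in Ω):
  Node 1: (V_1 - 15)/200 + (V_1 - 0)/11 + (V_1 - 0)/18 = 0
Collecting terms: 0.1515 × V_1 = 0.075  =>  V_1 = 0.4952 V
Power in each resistor, P = (ΔV)²/R:
  P_R1 = (15 - 0.4952)²/200 = 1.052 W
  P_R2 = (0.4952 - 0)²/11 = 0.02229 W
  P_R3 = (0.4952 - 0)²/18 = 0.01362 W
P_total = P_R1 + P_R2 + P_R3 = 1.088 W

Final answer: 1.088 W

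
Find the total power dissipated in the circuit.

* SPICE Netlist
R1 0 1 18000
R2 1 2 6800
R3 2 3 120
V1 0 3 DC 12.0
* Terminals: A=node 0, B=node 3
Nodal analysis, taking node 3 as the 0 V reference.
Source V1 fixes V_0 = 12 V.
KCL at each unknown node (sum of currents leaving = 0; resistances in Ω):
  Node 1: (V_1 - 12)/18000 + (V_1 - V_2)/6800 = 0
  Node 2: (V_2 - V_1)/6800 + (V_2 - 0)/120 = 0
Collecting terms (coefficients in siemens):
  0.0002026·V_1 - 0.0001471·V_2 = 0.0006667
  0.00848·V_2 - 0.0001471·V_1 = 0
Determinant D = (0.0002026)(0.00848) - (-0.0001471)(-0.0001471) = 0.000001697
V_1 = [(0.0006667)(0.00848) - (-0.0001471)(0)]/D = 3.332 V
V_2 = [(0.0002026)(0) - (0.0006667)(-0.0001471)]/D = 0.05778 V
Power in each resistor, P = (ΔV)²/R:
  P_R1 = (12 - 3.332)²/18000 = 0.004174 W
  P_R2 = (3.332 - 0.05778)²/6800 = 0.001577 W
  P_R3 = (0.05778 - 0)²/120 = 0.00002783 W
P_total = P_R1 + P_R2 + P_R3 = 0.005778 W

Final answer: 0.005778 W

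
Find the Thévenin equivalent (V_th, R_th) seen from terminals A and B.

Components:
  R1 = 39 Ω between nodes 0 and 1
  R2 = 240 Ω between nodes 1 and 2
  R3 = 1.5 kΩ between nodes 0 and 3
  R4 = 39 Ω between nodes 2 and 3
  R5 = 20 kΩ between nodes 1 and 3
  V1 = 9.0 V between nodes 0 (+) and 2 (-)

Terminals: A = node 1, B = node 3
Step 1 — V_th is the open-circuit voltage V_A - V_B (nothing connected across the terminals).
Nodal analysis, taking node 2 as the 0 V reference.
Source V1 fixes V_0 = 9 V.
KCL at each unknown node (sum of currents leaving = 0; resistances in Ω):
  Node 1: (V_1 - 9)/39 + (V_1 - 0)/240 + (V_1 - V_3)/20000 = 0
  Node 3: (V_3 - 9)/1500 + (V_3 - 0)/39 + (V_3 - V_1)/20000 = 0
Collecting terms (coefficients in siemens):
  0.02986·V_1 - 0.00005·V_3 = 0.2308
  0.02636·V_3 - 0.00005·V_1 = 0.006
Determinant D = (0.02986)(0.02636) - (-0.00005)(-0.00005) = 0.000787
V_1 = [(0.2308)(0.02636) - (-0.00005)(0.006)]/D = 7.729 V
V_3 = [(0.02986)(0.006) - (0.2308)(-0.00005)]/D = 0.2423 V
V_th = V_1 - V_3 = 7.729 - 0.2423 = 7.487 V
Step 2 — R_th: zero the source — replace V1 by a short circuit (node 2 merges into node 0) — and find the resistance seen between A (node 1) and B (node 3).
Reduce the network between node 1 (A) and node 3 (B) by series/parallel combination:
  Rp1 = R1 ‖ R2 (parallel, both between nodes 0 and 1) = 1/(1/39 + 1/240) = 33.55 Ω
  Rp2 = R3 ‖ R4 (parallel, both between nodes 0 and 3) = 1/(1/1500 + 1/39) = 38.01 Ω
  Rs1 = Rp1 + Rp2 (series, joined only at node 0) = 33.55 + 38.01 = 71.56 Ω
  Rp3 = R5 ‖ Rs1 (parallel, both between nodes 1 and 3) = 1/(1/20000 + 1/71.56) = 71.3 Ω
R_th = 71.3 Ω

Final answer: V_th = 7.487 V, R_th = 71.3 Ω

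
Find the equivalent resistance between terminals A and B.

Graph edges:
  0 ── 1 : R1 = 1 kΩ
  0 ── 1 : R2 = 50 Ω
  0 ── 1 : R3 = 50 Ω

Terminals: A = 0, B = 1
Reduce the network between node 0 (A) and node 1 (B) by series/parallel combination:
  Rp1 = R1 ‖ R2 ‖ R3 (parallel, all between nodes 0 and 1) = 1/(1/1000 + 1/50 + 1/50) = 24.39 Ω
R_eq = 24.39 Ω

Final answer: 24.39 Ω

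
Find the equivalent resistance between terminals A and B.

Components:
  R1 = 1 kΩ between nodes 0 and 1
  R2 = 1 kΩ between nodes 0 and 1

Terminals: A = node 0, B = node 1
Reduce the network between node 0 (A) and node 1 (B) by series/parallel combination:
  Rp1 = R1 ‖ R2 (parallel, both between nodes 0 and 1) = 1/(1/1000 + 1/1000) = 500 Ω
R_eq = 500 Ω

Final answer: 500 Ω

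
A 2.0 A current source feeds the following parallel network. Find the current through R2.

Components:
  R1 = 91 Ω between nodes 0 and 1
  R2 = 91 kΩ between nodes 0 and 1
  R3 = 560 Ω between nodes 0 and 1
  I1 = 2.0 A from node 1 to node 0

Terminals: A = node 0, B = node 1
All resistors sit directly between nodes 0 and 1, so they are in parallel and share one voltage V; the full source current 2 A splits among them.
1/R_par = 1/91 + 1/91000 + 1/560 = 0.01279 S  =>  R_par = 78.21 Ω
V = I × R_par = 2 × 78.21 = 156.4 V
I_R2 = V/R2 = 156.4/91000 = 0.001719 A

Final answer: 0.001719 A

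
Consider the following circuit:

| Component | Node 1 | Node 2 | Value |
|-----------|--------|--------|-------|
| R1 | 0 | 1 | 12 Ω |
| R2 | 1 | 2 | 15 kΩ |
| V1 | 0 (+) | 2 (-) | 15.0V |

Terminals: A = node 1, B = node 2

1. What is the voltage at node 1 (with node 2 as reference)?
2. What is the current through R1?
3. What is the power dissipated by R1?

Nodal analysis, taking node 2 as the 0 V reference.
Source V1 fixes V_0 = 15 V.
KCL at each unknown node (sum of currents leaving = 0; resistances in Ω):
  Node 1: (V_1 - 15)/12 + (V_1 - 0)/15000 = 0
Collecting terms: 0.0834 × V_1 = 1.25  =>  V_1 = 14.99 V
Part 1:
  Read off the nodal solution: V_1 = 14.99 V
Part 2:
  I_R1 = (V_0 - V_1)/R1 = (15 - 14.99)/12 = 0.0009992 A
  Magnitude: I_R1 = 0.0009992 A
Part 3:
  I_R1 = (V_0 - V_1)/R1 = (15 - 14.99)/12 = 0.0009992 A
  P_R1 = I_R1² × R1 = (0.0009992)² × 12 = 0.00001198 W

Final answers:
1. V_1 = 14.99 V
2. I_R1 = 0.0009992 A
3. P_R1 = 1.198e-05 W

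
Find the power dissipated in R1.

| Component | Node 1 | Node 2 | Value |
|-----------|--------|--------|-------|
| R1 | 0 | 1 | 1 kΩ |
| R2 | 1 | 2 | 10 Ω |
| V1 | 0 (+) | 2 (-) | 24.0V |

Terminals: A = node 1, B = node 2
Nodal analysis, taking node 2 as the 0 V reference.
Source V1 fixes V_0 = 24 V.
KCL at each unknown node (sum of currents leaving = 0; resistances in Ω):
  Node 1: (V_1 - 24)/1000 + (V_1 - 0)/10 = 0
Collecting terms: 0.101 × V_1 = 0.024  =>  V_1 = 0.2376 V
I_R1 = (V_0 - V_1)/R1 = (24 - 0.2376)/1000 = 0.02376 A
P_R1 = I_R1² × R1 = (0.02376)² × 1000 = 0.5647 W

Final answer: 0.5647 W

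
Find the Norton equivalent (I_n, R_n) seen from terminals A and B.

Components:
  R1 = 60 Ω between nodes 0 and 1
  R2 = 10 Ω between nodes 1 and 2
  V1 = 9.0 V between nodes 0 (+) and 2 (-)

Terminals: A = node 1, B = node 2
Find the Thévenin equivalent first; then I_n = V_th/R_th and R_n = R_th.
Step 1 — V_th is the open-circuit voltage V_A - V_B (nothing connected across the terminals).
Nodal analysis, taking node 2 as the 0 V reference.
Source V1 fixes V_0 = 9 V.
KCL at each unknown node (sum of currents leaving = 0; resistances in Ω):
  Node 1: (V_1 - 9)/60 + (V_1 - 0)/10 = 0
Collecting terms: 0.1167 × V_1 = 0.15  =>  V_1 = 1.286 V
V_th = V_1 - V_2 = 1.286 - 0 = 1.286 V
Step 2 — R_th: zero the source — replace V1 by a short circuit (node 2 merges into node 0) — and find the resistance seen between A (node 1) and B (node 0).
Reduce the network between node 1 (A) and node 0 (B) by series/parallel combination:
  Rp1 = R1 ‖ R2 (parallel, both between nodes 0 and 1) = 1/(1/60 + 1/10) = 8.571 Ω
R_th = 8.571 Ω
I_n = V_th/R_th = 1.286/8.571 = 0.15 A, and R_n = R_th = 8.571 Ω

Final answer: I_n = 0.15 A, R_n = 8.571 Ω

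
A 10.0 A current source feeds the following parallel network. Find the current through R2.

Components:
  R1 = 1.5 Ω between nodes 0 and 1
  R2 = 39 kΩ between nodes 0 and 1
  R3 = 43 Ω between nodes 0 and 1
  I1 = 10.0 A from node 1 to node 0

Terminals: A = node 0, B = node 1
All resistors sit directly between nodes 0 and 1, so they are in parallel and share one voltage V; the full source current 10 A splits among them.
1/R_par = 1/1.5 + 1/39000 + 1/43 = 0.6899 S  =>  R_par = 1.449 Ω
V = I × R_par = 10 × 1.449 = 14.49 V
I_R2 = V/R2 = 14.49/39000 = 0.0003716 A

Final answer: 0.0003716 A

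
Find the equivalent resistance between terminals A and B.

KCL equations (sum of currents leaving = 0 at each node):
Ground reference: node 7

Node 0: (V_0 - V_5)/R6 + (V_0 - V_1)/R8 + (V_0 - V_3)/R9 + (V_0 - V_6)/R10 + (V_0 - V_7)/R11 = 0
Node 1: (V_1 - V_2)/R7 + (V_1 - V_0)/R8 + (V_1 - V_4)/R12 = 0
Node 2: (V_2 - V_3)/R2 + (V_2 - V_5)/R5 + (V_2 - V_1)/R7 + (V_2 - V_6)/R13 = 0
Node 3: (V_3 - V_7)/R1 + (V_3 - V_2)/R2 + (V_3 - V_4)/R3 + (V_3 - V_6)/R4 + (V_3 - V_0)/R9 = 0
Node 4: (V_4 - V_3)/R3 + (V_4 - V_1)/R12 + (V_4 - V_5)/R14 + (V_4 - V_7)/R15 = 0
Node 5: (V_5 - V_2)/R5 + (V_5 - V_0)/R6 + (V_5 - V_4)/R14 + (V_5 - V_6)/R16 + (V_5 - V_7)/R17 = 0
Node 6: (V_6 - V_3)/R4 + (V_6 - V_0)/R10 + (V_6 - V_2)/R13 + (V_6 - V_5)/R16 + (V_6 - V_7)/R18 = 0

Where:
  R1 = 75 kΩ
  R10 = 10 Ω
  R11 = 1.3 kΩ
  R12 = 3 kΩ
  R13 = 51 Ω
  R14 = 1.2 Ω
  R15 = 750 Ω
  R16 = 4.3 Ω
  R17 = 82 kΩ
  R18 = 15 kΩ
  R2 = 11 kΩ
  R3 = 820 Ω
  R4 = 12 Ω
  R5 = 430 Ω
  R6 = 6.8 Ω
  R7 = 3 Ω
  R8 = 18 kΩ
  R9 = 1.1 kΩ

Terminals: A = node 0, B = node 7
The network is not a plain series/parallel combination. Inject a 1 A test current into terminal A (node 0) and return it from terminal B (node 7); then R_eq = V_A / (1 A).
Nodal analysis, taking node 7 as the 0 V reference.
Current source I_test pushes 1 A into node 0 and draws it out of node 7.
KCL at each unknown node (sum of currents leaving = 0; resistances in Ω):
  Node 0: (V_0 - V_5)/6.8 + (V_0 - V_1)/18000 + (V_0 - V_3)/1100 + (V_0 - V_6)/10 + (V_0 - 0)/1300 - 1 = 0
  Node 1: (V_1 - V_0)/18000 + (V_1 - V_2)/3 + (V_1 - V_4)/3000 = 0
  Node 2: (V_2 - V_1)/3 + (V_2 - V_3)/11000 + (V_2 - V_5)/430 + (V_2 - V_6)/51 = 0
  Node 3: (V_3 - V_0)/1100 + (V_3 - V_2)/11000 + (V_3 - 0)/75000 + (V_3 - V_4)/820 + (V_3 - V_6)/12 = 0
  Node 4: (V_4 - V_1)/3000 + (V_4 - V_3)/820 + (V_4 - V_5)/1.2 + (V_4 - 0)/750 = 0
  Node 5: (V_5 - V_0)/6.8 + (V_5 - V_2)/430 + (V_5 - V_4)/1.2 + (V_5 - V_6)/4.3 + (V_5 - 0)/82000 = 0
  Node 6: (V_6 - V_0)/10 + (V_6 - V_2)/51 + (V_6 - V_3)/12 + (V_6 - V_5)/4.3 + (V_6 - 0)/15000 = 0
Collecting terms (coefficients in siemens):
  0.2488·V_0 - 0.00005556·V_1 - 0.0009091·V_3 - 0.1471·V_5 - 0.1·V_6 = 1
  0.3337·V_1 - 0.00005556·V_0 - 0.3333·V_2 - 0.0003333·V_4 = 0
  0.3554·V_2 - 0.3333·V_1 - 0.00009091·V_3 - 0.002326·V_5 - 0.01961·V_6 = 0
  0.08557·V_3 - 0.0009091·V_0 - 0.00009091·V_2 - 0.00122·V_4 - 0.08333·V_6 = 0
  0.8362·V_4 - 0.0003333·V_1 - 0.00122·V_3 - 0.8333·V_5 = 0
  1.215·V_5 - 0.1471·V_0 - 0.002326·V_2 - 0.8333·V_4 - 0.2326·V_6 = 0
  0.4356·V_6 - 0.1·V_0 - 0.01961·V_2 - 0.08333·V_3 - 0.2326·V_5 = 0
Solving these 7 simultaneous equations (Gaussian elimination) gives:
  V_0 = 457.9 V, V_1 = 455.7 V, V_2 = 455.7 V, V_3 = 455.7 V
  V_4 = 454.3 V, V_5 = 455 V, V_6 = 455.8 V
R_eq = V_0 / 1 A = 457.9 Ω

Final answer: 457.9 Ω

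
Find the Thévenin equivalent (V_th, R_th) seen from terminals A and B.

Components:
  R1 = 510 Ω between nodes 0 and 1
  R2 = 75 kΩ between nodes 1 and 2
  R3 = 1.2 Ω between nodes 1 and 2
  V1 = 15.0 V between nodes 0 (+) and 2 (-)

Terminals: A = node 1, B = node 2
Step 1 — V_th is the open-circuit voltage V_A - V_B (nothing connected across the terminals).
Nodal analysis, taking node 2 as the 0 V reference.
Source V1 fixes V_0 = 15 V.
KCL at each unknown node (sum of currents leaving = 0; resistances in Ω):
  Node 1: (V_1 - 15)/510 + (V_1 - 0)/75000 + (V_1 - 0)/1.2 = 0
Collecting terms: 0.8353 × V_1 = 0.02941  =>  V_1 = 0.03521 V
V_th = V_1 - V_2 = 0.03521 - 0 = 0.03521 V
Step 2 — R_th: zero the source — replace V1 by a short circuit (node 2 merges into node 0) — and find the resistance seen between A (node 1) and B (node 0).
Reduce the network between node 1 (A) and node 0 (B) by series/parallel combination:
  Rp1 = R1 ‖ R2 ‖ R3 (parallel, all between nodes 0 and 1) = 1/(1/510 + 1/75000 + 1/1.2) = 1.197 Ω
R_th = 1.197 Ω

Final answer: V_th = 0.03521 V, R_th = 1.197 Ω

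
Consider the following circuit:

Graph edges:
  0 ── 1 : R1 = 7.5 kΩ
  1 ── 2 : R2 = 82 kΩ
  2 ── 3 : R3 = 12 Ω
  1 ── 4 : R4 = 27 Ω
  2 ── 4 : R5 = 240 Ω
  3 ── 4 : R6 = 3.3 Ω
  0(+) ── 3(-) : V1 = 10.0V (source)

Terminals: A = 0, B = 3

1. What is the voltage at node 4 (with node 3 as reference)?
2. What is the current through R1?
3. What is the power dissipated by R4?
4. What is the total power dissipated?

Nodal analysis, taking node 3 as the 0 V reference.
Source V1 fixes V_0 = 10 V.
KCL at each unknown node (sum of currents leaving = 0; resistances in Ω):
  Node 1: (V_1 - 10)/7500 + (V_1 - V_2)/82000 + (V_1 - V_4)/27 = 0
  Node 2: (V_2 - V_1)/82000 + (V_2 - 0)/12 + (V_2 - V_4)/240 = 0
  Node 4: (V_4 - V_1)/27 + (V_4 - V_2)/240 + (V_4 - 0)/3.3 = 0
Collecting terms (coefficients in siemens):
  0.03718·V_1 - 0.0000122·V_2 - 0.03704·V_4 = 0.001333
  0.08751·V_2 - 0.0000122·V_1 - 0.004167·V_4 = 0
  0.3442·V_4 - 0.03704·V_1 - 0.004167·V_2 = 0
Solving these 3 simultaneous equations (Gaussian elimination) gives:
  V_1 = 0.04017 V, V_2 = 0.0002115 V, V_4 = 0.004324 V
Part 1:
  Read off the nodal solution: V_4 = 0.004324 V
Part 2:
  I_R1 = (V_0 - V_1)/R1 = (10 - 0.04017)/7500 = 0.001328 A
  Magnitude: I_R1 = 0.001328 A
Part 3:
  I_R4 = (V_1 - V_4)/R4 = (0.04017 - 0.004324)/27 = 0.001327 A
  P_R4 = I_R4² × R4 = (0.001327)² × 27 = 0.00004758 W
Part 4:
  Power in each resistor, P = (ΔV)²/R:
    P_R1 = (10 - 0.04017)²/7500 = 0.01323 W
    P_R2 = (0.04017 - 0.0002115)²/82000 = 0.00000001947 W
    P_R3 = (0.0002115 - 0)²/12 = 0.000000003727 W
    P_R4 = (0.04017 - 0.004324)²/27 = 0.00004758 W
    P_R5 = (0.0002115 - 0.004324)²/240 = 0.00000007048 W
    P_R6 = (0 - 0.004324)²/3.3 = 0.000005666 W
  P_total = P_R1 + P_R2 + P_R3 + P_R4 + P_R5 + P_R6 = 0.01328 W

Final answers:
1. V_4 = 0.004324 V
2. I_R1 = 0.001328 A
3. P_R4 = 4.758e-05 W
4. P_total = 0.01328 W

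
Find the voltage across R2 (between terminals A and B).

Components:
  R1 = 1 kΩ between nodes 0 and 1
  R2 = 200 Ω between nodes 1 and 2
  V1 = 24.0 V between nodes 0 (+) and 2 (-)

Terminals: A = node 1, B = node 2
R1 and R2 are in series across V1 (node 0 → node 1 → node 2), and the output A–B is taken across R2, so this is a voltage divider.
Series current: I = V1/(R1 + R2) = 24/(1000 + 200) = 24/1200 = 0.02 A
V_R2 = I × R2 = V1 × R2/(R1 + R2) = 24 × 200/1200 = 4 V

Final answer: 4 V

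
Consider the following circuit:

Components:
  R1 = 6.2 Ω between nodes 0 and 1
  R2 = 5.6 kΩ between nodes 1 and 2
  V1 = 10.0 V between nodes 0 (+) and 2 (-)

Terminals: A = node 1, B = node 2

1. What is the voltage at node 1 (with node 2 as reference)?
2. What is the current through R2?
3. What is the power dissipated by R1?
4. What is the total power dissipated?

Nodal analysis, taking node 2 as the 0 V reference.
Source V1 fixes V_0 = 10 V.
KCL at each unknown node (sum of currents leaving = 0; resistances in Ω):
  Node 1: (V_1 - 10)/6.2 + (V_1 - 0)/5600 = 0
Collecting terms: 0.1615 × V_1 = 1.613  =>  V_1 = 9.989 V
Part 1:
  Read off the nodal solution: V_1 = 9.989 V
Part 2:
  I_R2 = (V_1 - V_2)/R2 = (9.989 - 0)/5600 = 0.001784 A
  Magnitude: I_R2 = 0.001784 A
Part 3:
  I_R1 = (V_0 - V_1)/R1 = (10 - 9.989)/6.2 = 0.001784 A
  P_R1 = I_R1² × R1 = (0.001784)² × 6.2 = 0.00001973 W
Part 4:
  Power in each resistor, P = (ΔV)²/R:
    P_R1 = (10 - 9.989)²/6.2 = 0.00001973 W
    P_R2 = (9.989 - 0)²/5600 = 0.01782 W
  P_total = P_R1 + P_R2 = 0.01784 W

Final answers:
1. V_1 = 9.989 V
2. I_R2 = 0.001784 A
3. P_R1 = 1.973e-05 W
4. P_total = 0.01784 W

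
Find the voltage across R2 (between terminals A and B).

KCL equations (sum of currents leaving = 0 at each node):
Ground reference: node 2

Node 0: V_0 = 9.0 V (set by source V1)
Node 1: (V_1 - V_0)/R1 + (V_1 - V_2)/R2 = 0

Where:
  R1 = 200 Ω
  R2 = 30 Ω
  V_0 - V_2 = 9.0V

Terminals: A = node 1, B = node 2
R1 and R2 are in series across V1 (node 0 → node 1 → node 2), and the output A–B is taken across R2, so this is a voltage divider.
Series current: I = V1/(R1 + R2) = 9/(200 + 30) = 9/230 = 0.03913 A
V_R2 = I × R2 = V1 × R2/(R1 + R2) = 9 × 30/230 = 1.174 V

Final answer: 1.174 V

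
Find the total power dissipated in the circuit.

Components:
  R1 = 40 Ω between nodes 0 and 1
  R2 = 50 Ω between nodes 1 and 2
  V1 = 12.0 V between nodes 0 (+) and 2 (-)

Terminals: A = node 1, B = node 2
Nodal analysis, taking node 2 as the 0 V reference.
Source V1 fixes V_0 = 12 V.
KCL at each unknown node (sum of currents leaving = 0; resistances in Ω):
  Node 1: (V_1 - 12)/40 + (V_1 - 0)/50 = 0
Collecting terms: 0.045 × V_1 = 0.3  =>  V_1 = 6.667 V
Power in each resistor, P = (ΔV)²/R:
  P_R1 = (12 - 6.667)²/40 = 0.7111 W
  P_R2 = (6.667 - 0)²/50 = 0.8889 W
P_total = P_R1 + P_R2 = 1.6 W

Final answer: 1.6 W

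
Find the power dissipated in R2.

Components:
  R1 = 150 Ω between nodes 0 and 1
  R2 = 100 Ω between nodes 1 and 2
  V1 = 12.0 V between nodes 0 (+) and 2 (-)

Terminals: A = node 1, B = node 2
Nodal analysis, taking node 2 as the 0 V reference.
Source V1 fixes V_0 = 12 V.
KCL at each unknown node (sum of currents leaving = 0; resistances in Ω):
  Node 1: (V_1 - 12)/150 + (V_1 - 0)/100 = 0
Collecting terms: 0.01667 × V_1 = 0.08  =>  V_1 = 4.8 V
I_R2 = (V_1 - V_2)/R2 = (4.8 - 0)/100 = 0.048 A
P_R2 = I_R2² × R2 = (0.048)² × 100 = 0.2304 W

Final answer: 0.2304 W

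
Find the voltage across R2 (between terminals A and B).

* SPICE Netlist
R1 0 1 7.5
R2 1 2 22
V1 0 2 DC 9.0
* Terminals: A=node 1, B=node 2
R1 and R2 are in series across V1 (node 0 → node 1 → node 2), and the output A–B is taken across R2, so this is a voltage divider.
Series current: I = V1/(R1 + R2) = 9/(7.5 + 22) = 9/29.5 = 0.3051 A
V_R2 = I × R2 = V1 × R2/(R1 + R2) = 9 × 22/29.5 = 6.712 V

Final answer: 6.712 V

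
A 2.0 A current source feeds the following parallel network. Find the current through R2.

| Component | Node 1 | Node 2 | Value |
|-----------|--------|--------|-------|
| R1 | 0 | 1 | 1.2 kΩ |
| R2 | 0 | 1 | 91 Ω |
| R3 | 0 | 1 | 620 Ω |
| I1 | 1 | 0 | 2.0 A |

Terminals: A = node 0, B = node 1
All resistors sit directly between nodes 0 and 1, so they are in parallel and share one voltage V; the full source current 2 A splits among them.
1/R_par = 1/1200 + 1/91 + 1/620 = 0.01344 S  =>  R_par = 74.43 Ω
V = I × R_par = 2 × 74.43 = 148.9 V
I_R2 = V/R2 = 148.9/91 = 1.636 A

Final answer: 1.636 A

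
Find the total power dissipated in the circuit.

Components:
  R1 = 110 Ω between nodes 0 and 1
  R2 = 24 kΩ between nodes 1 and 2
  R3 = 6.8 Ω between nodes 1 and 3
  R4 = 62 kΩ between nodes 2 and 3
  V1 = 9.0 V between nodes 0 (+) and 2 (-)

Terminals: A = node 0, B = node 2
Nodal analysis, taking node 2 as the 0 V reference.
Source V1 fixes V_0 = 9 V.
KCL at each unknown node (sum of currents leaving = 0; resistances in Ω):
  Node 1: (V_1 - 9)/110 + (V_1 - 0)/24000 + (V_1 - V_3)/6.8 = 0
  Node 3: (V_3 - V_1)/6.8 + (V_3 - 0)/62000 = 0
Collecting terms (coefficients in siemens):
  0.1562·V_1 - 0.1471·V_3 = 0.08182
  0.1471·V_3 - 0.1471·V_1 = 0
Determinant D = (0.1562)(0.1471) - (-0.1471)(-0.1471) = 0.001346
V_1 = [(0.08182)(0.1471) - (-0.1471)(0)]/D = 8.943 V
V_3 = [(0.1562)(0) - (0.08182)(-0.1471)]/D = 8.942 V
Power in each resistor, P = (ΔV)²/R:
  P_R1 = (9 - 8.943)²/110 = 0.00002939 W
  P_R2 = (8.943 - 0)²/24000 = 0.003332 W
  P_R3 = (8.943 - 8.942)²/6.8 = 0.0000001415 W
  P_R4 = (0 - 8.942)²/62000 = 0.00129 W
P_total = P_R1 + P_R2 + P_R3 + P_R4 = 0.004652 W

Final answer: 0.004652 W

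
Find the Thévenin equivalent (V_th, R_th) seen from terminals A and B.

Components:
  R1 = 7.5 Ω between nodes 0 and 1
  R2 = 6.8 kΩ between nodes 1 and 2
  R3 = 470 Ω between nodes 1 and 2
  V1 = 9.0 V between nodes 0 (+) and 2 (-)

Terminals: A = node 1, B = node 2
Step 1 — V_th is the open-circuit voltage V_A - V_B (nothing connected across the terminals).
Nodal analysis, taking node 2 as the 0 V reference.
Source V1 fixes V_0 = 9 V.
KCL at each unknown node (sum of currents leaving = 0; resistances in Ω):
  Node 1: (V_1 - 9)/7.5 + (V_1 - 0)/6800 + (V_1 - 0)/470 = 0
Collecting terms: 0.1356 × V_1 = 1.2  =>  V_1 = 8.849 V
V_th = V_1 - V_2 = 8.849 - 0 = 8.849 V
Step 2 — R_th: zero the source — replace V1 by a short circuit (node 2 merges into node 0) — and find the resistance seen between A (node 1) and B (node 0).
Reduce the network between node 1 (A) and node 0 (B) by series/parallel combination:
  Rp1 = R1 ‖ R2 ‖ R3 (parallel, all between nodes 0 and 1) = 1/(1/7.5 + 1/6800 + 1/470) = 7.374 Ω
R_th = 7.374 Ω

Final answer: V_th = 8.849 V, R_th = 7.374 Ω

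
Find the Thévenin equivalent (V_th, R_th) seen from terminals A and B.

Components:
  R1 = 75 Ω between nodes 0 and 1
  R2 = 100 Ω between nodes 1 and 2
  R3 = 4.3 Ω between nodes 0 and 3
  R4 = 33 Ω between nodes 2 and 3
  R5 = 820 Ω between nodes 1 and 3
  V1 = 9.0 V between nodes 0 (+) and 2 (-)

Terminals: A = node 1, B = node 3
Step 1 — V_th is the open-circuit voltage V_A - V_B (nothing connected across the terminals).
Nodal analysis, taking node 2 as the 0 V reference.
Source V1 fixes V_0 = 9 V.
KCL at each unknown node (sum of currents leaving = 0; resistances in Ω):
  Node 1: (V_1 - 9)/75 + (V_1 - 0)/100 + (V_1 - V_3)/820 = 0
  Node 3: (V_3 - 9)/4.3 + (V_3 - 0)/33 + (V_3 - V_1)/820 = 0
Collecting terms (coefficients in siemens):
  0.02455·V_1 - 0.00122·V_3 = 0.12
  0.2641·V_3 - 0.00122·V_1 = 2.093
Determinant D = (0.02455)(0.2641) - (-0.00122)(-0.00122) = 0.006482
V_1 = [(0.12)(0.2641) - (-0.00122)(2.093)]/D = 5.282 V
V_3 = [(0.02455)(2.093) - (0.12)(-0.00122)]/D = 7.95 V
V_th = V_1 - V_3 = 5.282 - 7.95 = -2.668 V
Step 2 — R_th: zero the source — replace V1 by a short circuit (node 2 merges into node 0) — and find the resistance seen between A (node 1) and B (node 3).
Reduce the network between node 1 (A) and node 3 (B) by series/parallel combination:
  Rp1 = R1 ‖ R2 (parallel, both between nodes 0 and 1) = 1/(1/75 + 1/100) = 42.86 Ω
  Rp2 = R3 ‖ R4 (parallel, both between nodes 0 and 3) = 1/(1/4.3 + 1/33) = 3.804 Ω
  Rs1 = Rp1 + Rp2 (series, joined only at node 0) = 42.86 + 3.804 = 46.66 Ω
  Rp3 = R5 ‖ Rs1 (parallel, both between nodes 1 and 3) = 1/(1/820 + 1/46.66) = 44.15 Ω
R_th = 44.15 Ω

Final answer: V_th = -2.668 V, R_th = 44.15 Ω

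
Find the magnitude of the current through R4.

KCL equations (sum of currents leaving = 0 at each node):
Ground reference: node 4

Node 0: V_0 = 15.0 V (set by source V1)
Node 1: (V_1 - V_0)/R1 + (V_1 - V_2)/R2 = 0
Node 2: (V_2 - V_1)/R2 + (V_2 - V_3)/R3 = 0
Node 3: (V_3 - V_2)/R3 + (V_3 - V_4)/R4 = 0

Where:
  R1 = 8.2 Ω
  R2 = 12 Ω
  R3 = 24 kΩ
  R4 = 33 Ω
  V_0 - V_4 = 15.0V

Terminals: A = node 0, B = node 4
Nodal analysis, taking node 4 as the 0 V reference.
Source V1 fixes V_0 = 15 V.
KCL at each unknown node (sum of currents leaving = 0; resistances in Ω):
  Node 1: (V_1 - 15)/8.2 + (V_1 - V_2)/12 = 0
  Node 2: (V_2 - V_1)/12 + (V_2 - V_3)/24000 = 0
  Node 3: (V_3 - V_2)/24000 + (V_3 - 0)/33 = 0
Collecting terms (coefficients in siemens):
  0.2053·V_1 - 0.08333·V_2 = 1.829
  0.08337·V_2 - 0.08333·V_1 - 0.00004167·V_3 = 0
  0.03034·V_3 - 0.00004167·V_2 = 0
Solving these 3 simultaneous equations (Gaussian elimination) gives:
  V_1 = 14.99 V, V_2 = 14.99 V, V_3 = 0.02058 V
I_R4 = (V_3 - V_4)/R4 = (0.02058 - 0)/33 = 0.0006236 A
|I_R4| = 0.0006236 A

Final answer: |I_R4| = 0.0006236 A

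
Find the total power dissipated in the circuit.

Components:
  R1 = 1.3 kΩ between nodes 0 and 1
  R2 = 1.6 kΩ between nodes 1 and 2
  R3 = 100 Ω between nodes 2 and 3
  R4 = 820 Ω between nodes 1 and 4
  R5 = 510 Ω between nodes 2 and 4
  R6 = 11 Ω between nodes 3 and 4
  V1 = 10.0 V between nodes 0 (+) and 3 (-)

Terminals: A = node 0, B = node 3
Nodal analysis, taking node 3 as the 0 V reference.
Source V1 fixes V_0 = 10 V.
KCL at each unknown node (sum of currents leaving = 0; resistances in Ω):
  Node 1: (V_1 - 10)/1300 + (V_1 - V_2)/1600 + (V_1 - V_4)/820 = 0
  Node 2: (V_2 - V_1)/1600 + (V_2 - 0)/100 + (V_2 - V_4)/510 = 0
  Node 4: (V_4 - V_1)/820 + (V_4 - V_2)/510 + (V_4 - 0)/11 = 0
Collecting terms (coefficients in siemens):
  0.002614·V_1 - 0.000625·V_2 - 0.00122·V_4 = 0.007692
  0.01259·V_2 - 0.000625·V_1 - 0.001961·V_4 = 0
  0.09409·V_4 - 0.00122·V_1 - 0.001961·V_2 = 0
Solving these 3 simultaneous equations (Gaussian elimination) gives:
  V_1 = 3 V, V_2 = 0.1555 V, V_4 = 0.04212 V
Power in each resistor, P = (ΔV)²/R:
  P_R1 = (10 - 3)²/1300 = 0.03769 W
  P_R2 = (3 - 0.1555)²/1600 = 0.005056 W
  P_R3 = (0.1555 - 0)²/100 = 0.0002419 W
  P_R4 = (3 - 0.04212)²/820 = 0.01067 W
  P_R5 = (0.1555 - 0.04212)²/510 = 0.00002522 W
  P_R6 = (0 - 0.04212)²/11 = 0.0001613 W
P_total = P_R1 + P_R2 + P_R3 + P_R4 + P_R5 + P_R6 = 0.05385 W

Final answer: 0.05385 W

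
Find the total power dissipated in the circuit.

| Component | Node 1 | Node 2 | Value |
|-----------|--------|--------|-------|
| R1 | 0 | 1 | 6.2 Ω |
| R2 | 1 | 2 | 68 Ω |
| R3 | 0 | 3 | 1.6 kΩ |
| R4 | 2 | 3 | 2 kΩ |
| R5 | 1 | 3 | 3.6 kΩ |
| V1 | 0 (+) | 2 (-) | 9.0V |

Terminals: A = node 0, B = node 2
Nodal analysis, taking node 2 as the 0 V reference.
Source V1 fixes V_0 = 9 V.
KCL at each unknown node (sum of currents leaving = 0; resistances in Ω):
  Node 1: (V_1 - 9)/6.2 + (V_1 - 0)/68 + (V_1 - V_3)/3600 = 0
  Node 3: (V_3 - 9)/1600 + (V_3 - 0)/2000 + (V_3 - V_1)/3600 = 0
Collecting terms (coefficients in siemens):
  0.1763·V_1 - 0.0002778·V_3 = 1.452
  0.001403·V_3 - 0.0002778·V_1 = 0.005625
Determinant D = (0.1763)(0.001403) - (-0.0002778)(-0.0002778) = 0.0002472
V_1 = [(1.452)(0.001403) - (-0.0002778)(0.005625)]/D = 8.244 V
V_3 = [(0.1763)(0.005625) - (1.452)(-0.0002778)]/D = 5.642 V
Power in each resistor, P = (ΔV)²/R:
  P_R1 = (9 - 8.244)²/6.2 = 0.09221 W
  P_R2 = (8.244 - 0)²/68 = 0.9994 W
  P_R3 = (9 - 5.642)²/1600 = 0.007046 W
  P_R4 = (0 - 5.642)²/2000 = 0.01592 W
  P_R5 = (8.244 - 5.642)²/3600 = 0.00188 W
P_total = P_R1 + P_R2 + P_R3 + P_R4 + P_R5 = 1.116 W

Final answer: 1.116 W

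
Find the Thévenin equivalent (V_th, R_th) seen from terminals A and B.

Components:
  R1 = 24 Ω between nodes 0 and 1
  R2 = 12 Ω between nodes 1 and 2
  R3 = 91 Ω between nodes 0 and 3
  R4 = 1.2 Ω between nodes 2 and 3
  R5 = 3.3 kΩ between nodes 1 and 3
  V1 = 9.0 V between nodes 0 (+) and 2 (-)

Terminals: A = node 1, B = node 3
Step 1 — V_th is the open-circuit voltage V_A - V_B (nothing connected across the terminals).
Nodal analysis, taking node 2 as the 0 V reference.
Source V1 fixes V_0 = 9 V.
KCL at each unknown node (sum of currents leaving = 0; resistances in Ω):
  Node 1: (V_1 - 9)/24 + (V_1 - 0)/12 + (V_1 - V_3)/3300 = 0
  Node 3: (V_3 - 9)/91 + (V_3 - 0)/1.2 + (V_3 - V_1)/3300 = 0
Collecting terms (coefficients in siemens):
  0.1253·V_1 - 0.000303·V_3 = 0.375
  0.8446·V_3 - 0.000303·V_1 = 0.0989
Determinant D = (0.1253)(0.8446) - (-0.000303)(-0.000303) = 0.1058
V_1 = [(0.375)(0.8446) - (-0.000303)(0.0989)]/D = 2.993 V
V_3 = [(0.1253)(0.0989) - (0.375)(-0.000303)]/D = 0.1182 V
V_th = V_1 - V_3 = 2.993 - 0.1182 = 2.875 V
Step 2 — R_th: zero the source — replace V1 by a short circuit (node 2 merges into node 0) — and find the resistance seen between A (node 1) and B (node 3).
Reduce the network between node 1 (A) and node 3 (B) by series/parallel combination:
  Rp1 = R1 ‖ R2 (parallel, both between nodes 0 and 1) = 1/(1/24 + 1/12) = 8 Ω
  Rp2 = R3 ‖ R4 (parallel, both between nodes 0 and 3) = 1/(1/91 + 1/1.2) = 1.184 Ω
  Rs1 = Rp1 + Rp2 (series, joined only at node 0) = 8 + 1.184 = 9.184 Ω
  Rp3 = R5 ‖ Rs1 (parallel, both between nodes 1 and 3) = 1/(1/3300 + 1/9.184) = 9.159 Ω
R_th = 9.159 Ω

Final answer: V_th = 2.875 V, R_th = 9.159 Ω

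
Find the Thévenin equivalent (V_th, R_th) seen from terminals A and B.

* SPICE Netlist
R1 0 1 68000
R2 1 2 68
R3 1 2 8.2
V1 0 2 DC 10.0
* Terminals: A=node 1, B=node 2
Step 1 — V_th is the open-circuit voltage V_A - V_B (nothing connected across the terminals).
Nodal analysis, taking node 2 as the 0 V reference.
Source V1 fixes V_0 = 10 V.
KCL at each unknown node (sum of currents leaving = 0; resistances in Ω):
  Node 1: (V_1 - 10)/68000 + (V_1 - 0)/68 + (V_1 - 0)/8.2 = 0
Collecting terms: 0.1367 × V_1 = 0.0001471  =>  V_1 = 0.001076 V
V_th = V_1 - V_2 = 0.001076 - 0 = 0.001076 V
Step 2 — R_th: zero the source — replace V1 by a short circuit (node 2 merges into node 0) — and find the resistance seen between A (node 1) and B (node 0).
Reduce the network between node 1 (A) and node 0 (B) by series/parallel combination:
  Rp1 = R1 ‖ R2 ‖ R3 (parallel, all between nodes 0 and 1) = 1/(1/68000 + 1/68 + 1/8.2) = 7.317 Ω
R_th = 7.317 Ω

Final answer: V_th = 0.001076 V, R_th = 7.317 Ω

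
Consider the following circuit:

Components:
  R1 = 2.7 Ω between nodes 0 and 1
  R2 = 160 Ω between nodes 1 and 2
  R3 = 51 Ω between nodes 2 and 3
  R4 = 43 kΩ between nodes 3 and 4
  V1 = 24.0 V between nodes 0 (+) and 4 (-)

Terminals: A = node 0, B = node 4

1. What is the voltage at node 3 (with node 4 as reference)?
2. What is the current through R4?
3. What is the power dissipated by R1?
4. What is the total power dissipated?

Nodal analysis, taking node 4 as the 0 V reference.
Source V1 fixes V_0 = 24 V.
KCL at each unknown node (sum of currents leaving = 0; resistances in Ω):
  Node 1: (V_1 - 24)/2.7 + (V_1 - V_2)/160 = 0
  Node 2: (V_2 - V_1)/160 + (V_2 - V_3)/51 = 0
  Node 3: (V_3 - V_2)/51 + (V_3 - 0)/43000 = 0
Collecting terms (coefficients in siemens):
  0.3766·V_1 - 0.00625·V_2 = 8.889
  0.02586·V_2 - 0.00625·V_1 - 0.01961·V_3 = 0
  0.01963·V_3 - 0.01961·V_2 = 0
Solving these 3 simultaneous equations (Gaussian elimination) gives:
  V_1 = 24 V, V_2 = 23.91 V, V_3 = 23.88 V
Part 1:
  Read off the nodal solution: V_3 = 23.88 V
Part 2:
  I_R4 = (V_3 - V_4)/R4 = (23.88 - 0)/43000 = 0.0005554 A
  Magnitude: I_R4 = 0.0005554 A
Part 3:
  I_R1 = (V_0 - V_1)/R1 = (24 - 24)/2.7 = 0.0005554 A
  P_R1 = I_R1² × R1 = (0.0005554)² × 2.7 = 0.0000008328 W
Part 4:
  Power in each resistor, P = (ΔV)²/R:
    P_R1 = (24 - 24)²/2.7 = 0.0000008328 W
    P_R2 = (24 - 23.91)²/160 = 0.00004935 W
    P_R3 = (23.91 - 23.88)²/51 = 0.00001573 W
    P_R4 = (23.88 - 0)²/43000 = 0.01326 W
  P_total = P_R1 + P_R2 + P_R3 + P_R4 = 0.01333 W

Final answers:
1. V_3 = 23.88 V
2. I_R4 = 0.0005554 A
3. P_R1 = 8.328e-07 W
4. P_total = 0.01333 W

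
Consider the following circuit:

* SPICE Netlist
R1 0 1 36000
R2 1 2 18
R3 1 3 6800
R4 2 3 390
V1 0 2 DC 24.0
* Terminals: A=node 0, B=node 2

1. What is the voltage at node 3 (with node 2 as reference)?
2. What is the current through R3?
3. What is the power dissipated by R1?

Nodal analysis, taking node 2 as the 0 V reference.
Source V1 fixes V_0 = 24 V.
KCL at each unknown node (sum of currents leaving = 0; resistances in Ω):
  Node 1: (V_1 - 24)/36000 + (V_1 - 0)/18 + (V_1 - V_3)/6800 = 0
  Node 3: (V_3 - V_1)/6800 + (V_3 - 0)/390 = 0
Collecting terms (coefficients in siemens):
  0.05573·V_1 - 0.0001471·V_3 = 0.0006667
  0.002711·V_3 - 0.0001471·V_1 = 0
Determinant D = (0.05573)(0.002711) - (-0.0001471)(-0.0001471) = 0.0001511
V_1 = [(0.0006667)(0.002711) - (-0.0001471)(0)]/D = 0.01196 V
V_3 = [(0.05573)(0) - (0.0006667)(-0.0001471)]/D = 0.000649 V
Part 1:
  Read off the nodal solution: V_3 = 0.000649 V
Part 2:
  I_R3 = (V_1 - V_3)/R3 = (0.01196 - 0.000649)/6800 = 0.000001664 A
  Magnitude: I_R3 = 0.000001664 A
Part 3:
  I_R1 = (V_0 - V_1)/R1 = (24 - 0.01196)/36000 = 0.0006663 A
  P_R1 = I_R1² × R1 = (0.0006663)² × 36000 = 0.01598 W

Final answers:
1. V_3 = 0.000649 V
2. I_R3 = 1.664e-06 A
3. P_R1 = 0.01598 W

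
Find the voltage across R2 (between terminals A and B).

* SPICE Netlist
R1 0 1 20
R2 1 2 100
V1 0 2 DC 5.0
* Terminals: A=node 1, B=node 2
R1 and R2 are in series across V1 (node 0 → node 1 → node 2), and the output A–B is taken across R2, so this is a voltage divider.
Series current: I = V1/(R1 + R2) = 5/(20 + 100) = 5/120 = 0.04167 A
V_R2 = I × R2 = V1 × R2/(R1 + R2) = 5 × 100/120 = 4.167 V

Final answer: 4.167 V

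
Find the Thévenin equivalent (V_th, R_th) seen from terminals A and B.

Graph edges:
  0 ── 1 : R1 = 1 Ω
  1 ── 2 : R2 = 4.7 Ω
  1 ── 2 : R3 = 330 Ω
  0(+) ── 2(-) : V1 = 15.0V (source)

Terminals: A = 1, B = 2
Step 1 — V_th is the open-circuit voltage V_A - V_B (nothing connected across the terminals).
Nodal analysis, taking node 2 as the 0 V reference.
Source V1 fixes V_0 = 15 V.
KCL at each unknown node (sum of currents leaving = 0; resistances in Ω):
  Node 1: (V_1 - 15)/1 + (V_1 - 0)/4.7 + (V_1 - 0)/330 = 0
Collecting terms: 1.216 × V_1 = 15  =>  V_1 = 12.34 V
V_th = V_1 - V_2 = 12.34 - 0 = 12.34 V
Step 2 — R_th: zero the source — replace V1 by a short circuit (node 2 merges into node 0) — and find the resistance seen between A (node 1) and B (node 0).
Reduce the network between node 1 (A) and node 0 (B) by series/parallel combination:
  Rp1 = R1 ‖ R2 ‖ R3 (parallel, all between nodes 0 and 1) = 1/(1/1 + 1/4.7 + 1/330) = 0.8225 Ω
R_th = 0.8225 Ω

Final answer: V_th = 12.34 V, R_th = 0.8225 Ω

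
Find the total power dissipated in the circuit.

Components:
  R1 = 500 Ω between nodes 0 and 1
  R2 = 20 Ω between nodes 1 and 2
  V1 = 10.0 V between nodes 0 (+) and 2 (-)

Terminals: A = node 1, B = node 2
Nodal analysis, taking node 2 as the 0 V reference.
Source V1 fixes V_0 = 10 V.
KCL at each unknown node (sum of currents leaving = 0; resistances in Ω):
  Node 1: (V_1 - 10)/500 + (V_1 - 0)/20 = 0
Collecting terms: 0.052 × V_1 = 0.02  =>  V_1 = 0.3846 V
Power in each resistor, P = (ΔV)²/R:
  P_R1 = (10 - 0.3846)²/500 = 0.1849 W
  P_R2 = (0.3846 - 0)²/20 = 0.007396 W
P_total = P_R1 + P_R2 = 0.1923 W

Final answer: 0.1923 W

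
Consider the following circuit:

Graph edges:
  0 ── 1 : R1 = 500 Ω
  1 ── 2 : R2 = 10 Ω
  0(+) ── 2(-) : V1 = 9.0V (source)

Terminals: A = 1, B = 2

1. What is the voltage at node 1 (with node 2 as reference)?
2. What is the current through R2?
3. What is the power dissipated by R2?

Nodal analysis, taking node 2 as the 0 V reference.
Source V1 fixes V_0 = 9 V.
KCL at each unknown node (sum of currents leaving = 0; resistances in Ω):
  Node 1: (V_1 - 9)/500 + (V_1 - 0)/10 = 0
Collecting terms: 0.102 × V_1 = 0.018  =>  V_1 = 0.1765 V
Part 1:
  Read off the nodal solution: V_1 = 0.1765 V
Part 2:
  I_R2 = (V_1 - V_2)/R2 = (0.1765 - 0)/10 = 0.01765 A
  Magnitude: I_R2 = 0.01765 A
Part 3:
  I_R2 = (V_1 - V_2)/R2 = (0.1765 - 0)/10 = 0.01765 A
  P_R2 = I_R2² × R2 = (0.01765)² × 10 = 0.003114 W

Final answers:
1. V_1 = 0.1765 V
2. I_R2 = 0.01765 A
3. P_R2 = 0.003114 W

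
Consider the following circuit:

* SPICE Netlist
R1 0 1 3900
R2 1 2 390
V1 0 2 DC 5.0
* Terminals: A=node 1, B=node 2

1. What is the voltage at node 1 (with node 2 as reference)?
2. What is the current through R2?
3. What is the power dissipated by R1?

Nodal analysis, taking node 2 as the 0 V reference.
Source V1 fixes V_0 = 5 V.
KCL at each unknown node (sum of currents leaving = 0; resistances in Ω):
  Node 1: (V_1 - 5)/3900 + (V_1 - 0)/390 = 0
Collecting terms: 0.002821 × V_1 = 0.001282  =>  V_1 = 0.4545 V
Part 1:
  Read off the nodal solution: V_1 = 0.4545 V
Part 2:
  I_R2 = (V_1 - V_2)/R2 = (0.4545 - 0)/390 = 0.001166 A
  Magnitude: I_R2 = 0.001166 A
Part 3:
  I_R1 = (V_0 - V_1)/R1 = (5 - 0.4545)/3900 = 0.001166 A
  P_R1 = I_R1² × R1 = (0.001166)² × 3900 = 0.005298 W

Final answers:
1. V_1 = 0.4545 V
2. I_R2 = 0.001166 A
3. P_R1 = 0.005298 W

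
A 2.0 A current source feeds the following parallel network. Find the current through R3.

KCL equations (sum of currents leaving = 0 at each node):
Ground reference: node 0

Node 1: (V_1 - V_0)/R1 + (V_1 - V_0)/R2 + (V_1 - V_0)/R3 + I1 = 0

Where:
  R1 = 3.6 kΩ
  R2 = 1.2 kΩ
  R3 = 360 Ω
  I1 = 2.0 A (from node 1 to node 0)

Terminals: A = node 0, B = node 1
All resistors sit directly between nodes 0 and 1, so they are in parallel and share one voltage V; the full source current 2 A splits among them.
1/R_par = 1/3600 + 1/1200 + 1/360 = 0.003889 S  =>  R_par = 257.1 Ω
V = I × R_par = 2 × 257.1 = 514.3 V
I_R3 = V/R3 = 514.3/360 = 1.429 A

Final answer: 1.429 A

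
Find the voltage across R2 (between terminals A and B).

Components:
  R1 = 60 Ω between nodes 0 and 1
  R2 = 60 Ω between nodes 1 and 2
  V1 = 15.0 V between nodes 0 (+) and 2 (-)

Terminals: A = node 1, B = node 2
R1 and R2 are in series across V1 (node 0 → node 1 → node 2), and the output A–B is taken across R2, so this is a voltage divider.
Series current: I = V1/(R1 + R2) = 15/(60 + 60) = 15/120 = 0.125 A
V_R2 = I × R2 = V1 × R2/(R1 + R2) = 15 × 60/120 = 7.5 V

Final answer: 7.5 V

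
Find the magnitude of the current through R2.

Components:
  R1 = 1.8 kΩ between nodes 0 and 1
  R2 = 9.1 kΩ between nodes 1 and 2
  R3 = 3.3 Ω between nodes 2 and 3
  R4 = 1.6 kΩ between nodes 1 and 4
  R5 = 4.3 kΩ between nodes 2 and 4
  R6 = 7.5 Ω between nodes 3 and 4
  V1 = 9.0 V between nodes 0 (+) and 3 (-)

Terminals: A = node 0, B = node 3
Nodal analysis, taking node 3 as the 0 V reference.
Source V1 fixes V_0 = 9 V.
KCL at each unknown node (sum of currents leaving = 0; resistances in Ω):
  Node 1: (V_1 - 9)/1800 + (V_1 - V_2)/9100 + (V_1 - V_4)/1600 = 0
  Node 2: (V_2 - V_1)/9100 + (V_2 - 0)/3.3 + (V_2 - V_4)/4300 = 0
  Node 4: (V_4 - V_1)/1600 + (V_4 - V_2)/4300 + (V_4 - 0)/7.5 = 0
Collecting terms (coefficients in siemens):
  0.00129·V_1 - 0.0001099·V_2 - 0.000625·V_4 = 0.005
  0.3034·V_2 - 0.0001099·V_1 - 0.0002326·V_4 = 0
  0.1342·V_4 - 0.000625·V_1 - 0.0002326·V_2 = 0
Solving these 3 simultaneous equations (Gaussian elimination) gives:
  V_1 = 3.884 V, V_2 = 0.001421 V, V_4 = 0.01809 V
I_R2 = (V_1 - V_2)/R2 = (3.884 - 0.001421)/9100 = 0.0004266 A
|I_R2| = 0.0004266 A

Final answer: |I_R2| = 0.0004266 A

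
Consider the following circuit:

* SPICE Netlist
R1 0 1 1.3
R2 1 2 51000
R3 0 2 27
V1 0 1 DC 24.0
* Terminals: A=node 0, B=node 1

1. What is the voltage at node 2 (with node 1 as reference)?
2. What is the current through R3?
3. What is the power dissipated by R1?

Nodal analysis, taking node 1 as the 0 V reference.
Source V1 fixes V_0 = 24 V.
KCL at each unknown node (sum of currents leaving = 0; resistances in Ω):
  Node 2: (V_2 - 0)/51000 + (V_2 - 24)/27 = 0
Collecting terms: 0.03706 × V_2 = 0.8889  =>  V_2 = 23.99 V
Part 1:
  Read off the nodal solution: V_2 = 23.99 V
Part 2:
  I_R3 = (V_0 - V_2)/R3 = (24 - 23.99)/27 = 0.0004703 A
  Magnitude: I_R3 = 0.0004703 A
Part 3:
  I_R1 = (V_0 - V_1)/R1 = (24 - 0)/1.3 = 18.46 A
  P_R1 = I_R1² × R1 = (18.46)² × 1.3 = 443.1 W

Final answers:
1. V_2 = 23.99 V
2. I_R3 = 0.0004703 A
3. P_R1 = 443.1 W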